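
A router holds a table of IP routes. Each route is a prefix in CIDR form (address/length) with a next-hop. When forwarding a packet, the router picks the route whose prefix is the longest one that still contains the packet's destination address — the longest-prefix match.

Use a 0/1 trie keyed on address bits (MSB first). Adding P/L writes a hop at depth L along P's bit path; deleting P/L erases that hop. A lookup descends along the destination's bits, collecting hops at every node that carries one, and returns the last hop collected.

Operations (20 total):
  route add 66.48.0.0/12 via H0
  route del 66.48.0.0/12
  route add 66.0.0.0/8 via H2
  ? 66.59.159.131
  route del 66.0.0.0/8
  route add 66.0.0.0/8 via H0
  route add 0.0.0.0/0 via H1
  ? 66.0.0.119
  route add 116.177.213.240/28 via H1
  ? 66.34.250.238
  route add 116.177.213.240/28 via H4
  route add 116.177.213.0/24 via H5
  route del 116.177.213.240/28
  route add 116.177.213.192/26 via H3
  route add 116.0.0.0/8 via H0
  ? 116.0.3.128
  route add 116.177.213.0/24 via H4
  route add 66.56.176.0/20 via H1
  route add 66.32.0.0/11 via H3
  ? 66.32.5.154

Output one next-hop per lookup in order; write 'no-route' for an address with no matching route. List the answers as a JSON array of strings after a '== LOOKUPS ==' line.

Apply in order:
  add 66.48.0.0/12 -> H0 at depth 12
  del 66.48.0.0/12 (clear depth 12)
  add 66.0.0.0/8 -> H2 at depth 8
  Q 66.59.159.131: descend 010000100011 ; hops seen [H2] ; pick H2
  del 66.0.0.0/8 (clear depth 8)
  add 66.0.0.0/8 -> H0 at depth 8
  add 0.0.0.0/0 -> H1 at depth 0
  Q 66.0.0.119: descend 0100001000 ; hops seen [H1,H0] ; pick H0
  add 116.177.213.240/28 -> H1 at depth 28
  Q 66.34.250.238: descend 01000010001 ; hops seen [H1,H0] ; pick H0
  add 116.177.213.240/28 -> H4 at depth 28
  add 116.177.213.0/24 -> H5 at depth 24
  del 116.177.213.240/28 (clear depth 28)
  add 116.177.213.192/26 -> H3 at depth 26
  add 116.0.0.0/8 -> H0 at depth 8
  Q 116.0.3.128: descend 01110100 ; hops seen [H1,H0] ; pick H0
  add 116.177.213.0/24 -> H4 at depth 24
  add 66.56.176.0/20 -> H1 at depth 20
  add 66.32.0.0/11 -> H3 at depth 11
  Q 66.32.5.154: descend 01000010001 ; hops seen [H1,H0,H3] ; pick H3

== LOOKUPS ==
["H2","H0","H0","H0","H3"]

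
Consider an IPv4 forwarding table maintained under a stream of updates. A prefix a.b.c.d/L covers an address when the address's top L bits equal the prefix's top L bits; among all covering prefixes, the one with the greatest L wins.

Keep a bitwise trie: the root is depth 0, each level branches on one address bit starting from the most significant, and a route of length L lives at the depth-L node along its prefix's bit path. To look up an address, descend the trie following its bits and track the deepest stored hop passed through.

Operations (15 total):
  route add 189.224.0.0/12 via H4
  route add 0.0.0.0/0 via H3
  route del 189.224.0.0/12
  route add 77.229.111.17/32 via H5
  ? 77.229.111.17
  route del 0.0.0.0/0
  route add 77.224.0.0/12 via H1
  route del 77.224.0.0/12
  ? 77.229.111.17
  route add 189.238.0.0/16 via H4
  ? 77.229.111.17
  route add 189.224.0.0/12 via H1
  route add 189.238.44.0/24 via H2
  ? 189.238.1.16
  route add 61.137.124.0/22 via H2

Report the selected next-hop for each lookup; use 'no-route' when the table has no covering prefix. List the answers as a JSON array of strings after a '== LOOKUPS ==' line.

Apply in order:
  add 189.224.0.0/12 -> H4 at depth 12
  add 0.0.0.0/0 -> H3 at depth 0
  - 189.224.0.0/12 clear@12
  add 77.229.111.17/32 -> H5 at depth 32
  Q 77.229.111.17: descend 01001101111001010110111100010001 ; hops seen [H3,H5] ; pick H5
  - 0.0.0.0/0 clear@0
  add 77.224.0.0/12 -> H1 at depth 12
  - 77.224.0.0/12 clear@12
  Q 77.229.111.17: descend 01001101111001010110111100010001 ; hops seen [H5] ; pick H5
  add 189.238.0.0/16 -> H4 at depth 16
  Q 77.229.111.17: descend 01001101111001010110111100010001 ; hops seen [H5] ; pick H5
  add 189.224.0.0/12 -> H1 at depth 12
  add 189.238.44.0/24 -> H2 at depth 24
  Q 189.238.1.16: descend 101111011110111000 ; hops seen [H1,H4] ; pick H4
  add 61.137.124.0/22 -> H2 at depth 22

== LOOKUPS ==
["H5","H5","H5","H4"]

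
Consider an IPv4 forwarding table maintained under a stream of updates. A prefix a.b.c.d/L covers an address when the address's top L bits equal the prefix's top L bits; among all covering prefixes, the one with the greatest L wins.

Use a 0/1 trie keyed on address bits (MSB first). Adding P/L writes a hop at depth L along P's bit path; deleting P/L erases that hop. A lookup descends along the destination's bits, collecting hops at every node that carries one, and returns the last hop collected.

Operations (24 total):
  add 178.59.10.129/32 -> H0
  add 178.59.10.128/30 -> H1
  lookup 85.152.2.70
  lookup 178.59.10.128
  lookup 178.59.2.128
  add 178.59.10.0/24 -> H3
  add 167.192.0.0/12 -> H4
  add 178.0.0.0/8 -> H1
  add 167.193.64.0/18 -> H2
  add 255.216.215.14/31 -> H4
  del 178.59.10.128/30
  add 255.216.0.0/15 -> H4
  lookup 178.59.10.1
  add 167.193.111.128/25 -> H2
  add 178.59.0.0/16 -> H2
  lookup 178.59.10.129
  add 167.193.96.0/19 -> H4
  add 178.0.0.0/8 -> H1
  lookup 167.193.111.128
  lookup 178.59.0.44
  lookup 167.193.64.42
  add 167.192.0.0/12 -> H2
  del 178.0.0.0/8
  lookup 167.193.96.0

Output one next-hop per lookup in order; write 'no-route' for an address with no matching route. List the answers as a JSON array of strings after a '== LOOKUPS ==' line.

Process each operation:
  + 178.59.10.129/32 (H0) depth=32
  + 178.59.10.128/30 (H1) depth=30
  ? 85.152.2.70  path d0:-  best=no-route
  ? 178.59.10.128  path d0:-→d1:-→d2:-→d3:-→d4:-→d5:-→d6:-→d7:-→d8:-→d9:-→d10:-→d11:-→d12:-→d13:-→d14:-→d15:-→d16:-→d17:-→d18:-→d19:-→d20:-→d21:-→d22:-→d23:-→d24:-→d25:-→d26:-→d27:-→d28:-→d29:-→d30:H1→d31:-  best=H1
  ? 178.59.2.128  path d0:-→d1:-→d2:-→d3:-→d4:-→d5:-→d6:-→d7:-→d8:-→d9:-→d10:-→d11:-→d12:-→d13:-→d14:-→d15:-→d16:-→d17:-→d18:-→d19:-→d20:-  best=no-route
  + 178.59.10.0/24 (H3) depth=24
  + 167.192.0.0/12 (H4) depth=12
  + 178.0.0.0/8 (H1) depth=8
  + 167.193.64.0/18 (H2) depth=18
  + 255.216.215.14/31 (H4) depth=31
  - 178.59.10.128/30 clear@30
  + 255.216.0.0/15 (H4) depth=15
  ? 178.59.10.1  path d0:-→d1:-→d2:-→d3:-→d4:-→d5:-→d6:-→d7:-→d8:H1→d9:-→d10:-→d11:-→d12:-→d13:-→d14:-→d15:-→d16:-→d17:-→d18:-→d19:-→d20:-→d21:-→d22:-→d23:-→d24:H3  best=H3
  + 167.193.111.128/25 (H2) depth=25
  + 178.59.0.0/16 (H2) depth=16
  ? 178.59.10.129  path d0:-→d1:-→d2:-→d3:-→d4:-→d5:-→d6:-→d7:-→d8:H1→d9:-→d10:-→d11:-→d12:-→d13:-→d14:-→d15:-→d16:H2→d17:-→d18:-→d19:-→d20:-→d21:-→d22:-→d23:-→d24:H3→d25:-→d26:-→d27:-→d28:-→d29:-→d30:-→d31:-→d32:H0  best=H0
  + 167.193.96.0/19 (H4) depth=19
  + 178.0.0.0/8 (H1) depth=8
  ? 167.193.111.128  path d0:-→d1:-→d2:-→d3:-→d4:-→d5:-→d6:-→d7:-→d8:-→d9:-→d10:-→d11:-→d12:H4→d13:-→d14:-→d15:-→d16:-→d17:-→d18:H2→d19:H4→d20:-→d21:-→d22:-→d23:-→d24:-→d25:H2  best=H2
  ? 178.59.0.44  path d0:-→d1:-→d2:-→d3:-→d4:-→d5:-→d6:-→d7:-→d8:H1→d9:-→d10:-→d11:-→d12:-→d13:-→d14:-→d15:-→d16:H2→d17:-→d18:-→d19:-→d20:-  best=H2
  ? 167.193.64.42  path d0:-→d1:-→d2:-→d3:-→d4:-→d5:-→d6:-→d7:-→d8:-→d9:-→d10:-→d11:-→d12:H4→d13:-→d14:-→d15:-→d16:-→d17:-→d18:H2  best=H2
  + 167.192.0.0/12 (H2) depth=12
  - 178.0.0.0/8 clear@8
  ? 167.193.96.0  path d0:-→d1:-→d2:-→d3:-→d4:-→d5:-→d6:-→d7:-→d8:-→d9:-→d10:-→d11:-→d12:H2→d13:-→d14:-→d15:-→d16:-→d17:-→d18:H2→d19:H4→d20:-  best=H4

== LOOKUPS ==
["no-route","H1","no-route","H3","H0","H2","H2","H2","H4"]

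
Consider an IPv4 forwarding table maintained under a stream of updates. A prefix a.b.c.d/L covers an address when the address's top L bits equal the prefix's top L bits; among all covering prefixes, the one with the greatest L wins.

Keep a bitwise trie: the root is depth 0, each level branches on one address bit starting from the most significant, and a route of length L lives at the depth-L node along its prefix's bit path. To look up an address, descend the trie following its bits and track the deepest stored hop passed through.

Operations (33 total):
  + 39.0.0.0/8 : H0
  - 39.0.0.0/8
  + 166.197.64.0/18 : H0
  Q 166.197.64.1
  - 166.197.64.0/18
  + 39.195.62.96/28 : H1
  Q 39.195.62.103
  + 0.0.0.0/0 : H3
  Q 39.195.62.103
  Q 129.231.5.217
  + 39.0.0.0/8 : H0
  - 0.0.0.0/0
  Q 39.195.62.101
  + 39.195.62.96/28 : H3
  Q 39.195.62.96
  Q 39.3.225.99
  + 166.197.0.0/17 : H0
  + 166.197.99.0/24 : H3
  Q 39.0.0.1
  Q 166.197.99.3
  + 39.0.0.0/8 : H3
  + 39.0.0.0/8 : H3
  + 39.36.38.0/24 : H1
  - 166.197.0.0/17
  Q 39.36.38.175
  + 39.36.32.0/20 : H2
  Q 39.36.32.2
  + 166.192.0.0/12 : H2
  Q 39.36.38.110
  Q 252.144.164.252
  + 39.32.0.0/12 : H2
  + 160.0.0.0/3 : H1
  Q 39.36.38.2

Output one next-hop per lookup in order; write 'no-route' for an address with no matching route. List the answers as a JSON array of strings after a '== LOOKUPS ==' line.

Trace:
  + 39.0.0.0/8 (H0) depth=8
  del 39.0.0.0/8 (clear depth 8)
  + 166.197.64.0/18 (H0) depth=18
  ? 166.197.64.1  path d0:-→d1:-→d2:-→d3:-→d4:-→d5:-→d6:-→d7:-→d8:-→d9:-→d10:-→d11:-→d12:-→d13:-→d14:-→d15:-→d16:-→d17:-→d18:H0  best=H0
  del 166.197.64.0/18 (clear depth 18)
  + 39.195.62.96/28 (H1) depth=28
  ? 39.195.62.103  path d0:-→d1:-→d2:-→d3:-→d4:-→d5:-→d6:-→d7:-→d8:-→d9:-→d10:-→d11:-→d12:-→d13:-→d14:-→d15:-→d16:-→d17:-→d18:-→d19:-→d20:-→d21:-→d22:-→d23:-→d24:-→d25:-→d26:-→d27:-→d28:H1  best=H1
  + 0.0.0.0/0 (H3) depth=0
  ? 39.195.62.103  path d0:H3→d1:-→d2:-→d3:-→d4:-→d5:-→d6:-→d7:-→d8:-→d9:-→d10:-→d11:-→d12:-→d13:-→d14:-→d15:-→d16:-→d17:-→d18:-→d19:-→d20:-→d21:-→d22:-→d23:-→d24:-→d25:-→d26:-→d27:-→d28:H1  best=H1
  ? 129.231.5.217  path d0:H3→d1:-→d2:-  best=H3
  + 39.0.0.0/8 (H0) depth=8
  del 0.0.0.0/0 (clear depth 0)
  ? 39.195.62.101  path d0:-→d1:-→d2:-→d3:-→d4:-→d5:-→d6:-→d7:-→d8:H0→d9:-→d10:-→d11:-→d12:-→d13:-→d14:-→d15:-→d16:-→d17:-→d18:-→d19:-→d20:-→d21:-→d22:-→d23:-→d24:-→d25:-→d26:-→d27:-→d28:H1  best=H1
  + 39.195.62.96/28 (H3) depth=28
  ? 39.195.62.96  path d0:-→d1:-→d2:-→d3:-→d4:-→d5:-→d6:-→d7:-→d8:H0→d9:-→d10:-→d11:-→d12:-→d13:-→d14:-→d15:-→d16:-→d17:-→d18:-→d19:-→d20:-→d21:-→d22:-→d23:-→d24:-→d25:-→d26:-→d27:-→d28:H3  best=H3
  ? 39.3.225.99  path d0:-→d1:-→d2:-→d3:-→d4:-→d5:-→d6:-→d7:-→d8:H0  best=H0
  + 166.197.0.0/17 (H0) depth=17
  + 166.197.99.0/24 (H3) depth=24
  ? 39.0.0.1  path d0:-→d1:-→d2:-→d3:-→d4:-→d5:-→d6:-→d7:-→d8:H0  best=H0
  ? 166.197.99.3  path d0:-→d1:-→d2:-→d3:-→d4:-→d5:-→d6:-→d7:-→d8:-→d9:-→d10:-→d11:-→d12:-→d13:-→d14:-→d15:-→d16:-→d17:H0→d18:-→d19:-→d20:-→d21:-→d22:-→d23:-→d24:H3  best=H3
  + 39.0.0.0/8 (H3) depth=8
  + 39.0.0.0/8 (H3) depth=8
  + 39.36.38.0/24 (H1) depth=24
  del 166.197.0.0/17 (clear depth 17)
  ? 39.36.38.175  path d0:-→d1:-→d2:-→d3:-→d4:-→d5:-→d6:-→d7:-→d8:H3→d9:-→d10:-→d11:-→d12:-→d13:-→d14:-→d15:-→d16:-→d17:-→d18:-→d19:-→d20:-→d21:-→d22:-→d23:-→d24:H1  best=H1
  + 39.36.32.0/20 (H2) depth=20
  ? 39.36.32.2  path d0:-→d1:-→d2:-→d3:-→d4:-→d5:-→d6:-→d7:-→d8:H3→d9:-→d10:-→d11:-→d12:-→d13:-→d14:-→d15:-→d16:-→d17:-→d18:-→d19:-→d20:H2→d21:-  best=H2
  + 166.192.0.0/12 (H2) depth=12
  ? 39.36.38.110  path d0:-→d1:-→d2:-→d3:-→d4:-→d5:-→d6:-→d7:-→d8:H3→d9:-→d10:-→d11:-→d12:-→d13:-→d14:-→d15:-→d16:-→d17:-→d18:-→d19:-→d20:H2→d21:-→d22:-→d23:-→d24:H1  best=H1
  ? 252.144.164.252  path d0:-→d1:-  best=no-route
  + 39.32.0.0/12 (H2) depth=12
  + 160.0.0.0/3 (H1) depth=3
  ? 39.36.38.2  path d0:-→d1:-→d2:-→d3:-→d4:-→d5:-→d6:-→d7:-→d8:H3→d9:-→d10:-→d11:-→d12:H2→d13:-→d14:-→d15:-→d16:-→d17:-→d18:-→d19:-→d20:H2→d21:-→d22:-→d23:-→d24:H1  best=H1

== LOOKUPS ==
["H0","H1","H1","H3","H1","H3","H0","H0","H3","H1","H2","H1","no-route","H1"]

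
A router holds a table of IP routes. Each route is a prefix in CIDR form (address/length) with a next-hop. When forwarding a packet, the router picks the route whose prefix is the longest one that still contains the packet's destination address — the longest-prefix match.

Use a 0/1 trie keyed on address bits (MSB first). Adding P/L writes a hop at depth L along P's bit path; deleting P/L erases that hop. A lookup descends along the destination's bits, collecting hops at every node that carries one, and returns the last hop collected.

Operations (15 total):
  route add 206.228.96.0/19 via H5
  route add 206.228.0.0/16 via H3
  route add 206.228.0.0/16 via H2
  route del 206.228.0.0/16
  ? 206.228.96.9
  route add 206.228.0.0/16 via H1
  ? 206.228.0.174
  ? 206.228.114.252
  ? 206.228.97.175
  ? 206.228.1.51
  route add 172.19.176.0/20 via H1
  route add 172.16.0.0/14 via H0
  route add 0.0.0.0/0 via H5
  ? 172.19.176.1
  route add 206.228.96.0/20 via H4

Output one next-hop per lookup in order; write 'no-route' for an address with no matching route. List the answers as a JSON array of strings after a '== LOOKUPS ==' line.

Apply in order:
  add 206.228.96.0/19 -> H5 at depth 19
  add 206.228.0.0/16 -> H3 at depth 16
  add 206.228.0.0/16 -> H2 at depth 16
  - 206.228.0.0/16 clear@16
  lookup 206.228.96.9: bits 1100111011100100011 walk d0:-→d1:-→d2:-→d3:-→d4:-→d5:-→d6:-→d7:-→d8:-→d9:-→d10:-→d11:-→d12:-→d13:-→d14:-→d15:-→d16:-→d17:-→d18:-→d19:H5 -> H5
  add 206.228.0.0/16 -> H1 at depth 16
  lookup 206.228.0.174: bits 11001110111001000 walk d0:-→d1:-→d2:-→d3:-→d4:-→d5:-→d6:-→d7:-→d8:-→d9:-→d10:-→d11:-→d12:-→d13:-→d14:-→d15:-→d16:H1→d17:- -> H1
  lookup 206.228.114.252: bits 1100111011100100011 walk d0:-→d1:-→d2:-→d3:-→d4:-→d5:-→d6:-→d7:-→d8:-→d9:-→d10:-→d11:-→d12:-→d13:-→d14:-→d15:-→d16:H1→d17:-→d18:-→d19:H5 -> H5
  lookup 206.228.97.175: bits 1100111011100100011 walk d0:-→d1:-→d2:-→d3:-→d4:-→d5:-→d6:-→d7:-→d8:-→d9:-→d10:-→d11:-→d12:-→d13:-→d14:-→d15:-→d16:H1→d17:-→d18:-→d19:H5 -> H5
  lookup 206.228.1.51: bits 11001110111001000 walk d0:-→d1:-→d2:-→d3:-→d4:-→d5:-→d6:-→d7:-→d8:-→d9:-→d10:-→d11:-→d12:-→d13:-→d14:-→d15:-→d16:H1→d17:- -> H1
  add 172.19.176.0/20 -> H1 at depth 20
  add 172.16.0.0/14 -> H0 at depth 14
  add 0.0.0.0/0 -> H5 at depth 0
  lookup 172.19.176.1: bits 10101100000100111011 walk d0:H5→d1:-→d2:-→d3:-→d4:-→d5:-→d6:-→d7:-→d8:-→d9:-→d10:-→d11:-→d12:-→d13:-→d14:H0→d15:-→d16:-→d17:-→d18:-→d19:-→d20:H1 -> H1
  add 206.228.96.0/20 -> H4 at depth 20

== LOOKUPS ==
["H5","H1","H5","H5","H1","H1"]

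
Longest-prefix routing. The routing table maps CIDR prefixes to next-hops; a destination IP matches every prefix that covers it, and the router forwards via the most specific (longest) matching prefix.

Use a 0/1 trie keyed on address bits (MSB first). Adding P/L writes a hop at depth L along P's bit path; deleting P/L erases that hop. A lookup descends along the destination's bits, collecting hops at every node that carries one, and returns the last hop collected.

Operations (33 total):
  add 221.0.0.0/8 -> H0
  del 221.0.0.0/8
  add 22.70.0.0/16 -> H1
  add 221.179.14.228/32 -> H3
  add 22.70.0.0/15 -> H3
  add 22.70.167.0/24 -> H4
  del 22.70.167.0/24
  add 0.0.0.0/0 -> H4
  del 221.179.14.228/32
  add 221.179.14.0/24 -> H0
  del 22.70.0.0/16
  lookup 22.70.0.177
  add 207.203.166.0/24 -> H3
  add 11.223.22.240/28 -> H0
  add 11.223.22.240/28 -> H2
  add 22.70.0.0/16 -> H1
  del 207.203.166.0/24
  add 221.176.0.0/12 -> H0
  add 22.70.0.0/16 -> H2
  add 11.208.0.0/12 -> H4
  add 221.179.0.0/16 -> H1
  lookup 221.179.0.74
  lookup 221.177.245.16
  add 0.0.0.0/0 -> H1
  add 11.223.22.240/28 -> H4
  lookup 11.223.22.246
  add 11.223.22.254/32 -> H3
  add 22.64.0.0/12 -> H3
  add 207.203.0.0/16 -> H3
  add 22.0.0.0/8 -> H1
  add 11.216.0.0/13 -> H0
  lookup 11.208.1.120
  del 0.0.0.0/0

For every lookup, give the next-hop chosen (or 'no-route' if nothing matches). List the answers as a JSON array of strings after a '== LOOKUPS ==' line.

Process each operation:
  add 221.0.0.0/8 -> H0 at depth 8
  - 221.0.0.0/8 clear@8
  add 22.70.0.0/16 -> H1 at depth 16
  add 221.179.14.228/32 -> H3 at depth 32
  add 22.70.0.0/15 -> H3 at depth 15
  add 22.70.167.0/24 -> H4 at depth 24
  - 22.70.167.0/24 clear@24
  add 0.0.0.0/0 -> H4 at depth 0
  - 221.179.14.228/32 clear@32
  add 221.179.14.0/24 -> H0 at depth 24
  - 22.70.0.0/16 clear@16
  ? 22.70.0.177  path d0:H4→d1:-→d2:-→d3:-→d4:-→d5:-→d6:-→d7:-→d8:-→d9:-→d10:-→d11:-→d12:-→d13:-→d14:-→d15:H3→d16:-  best=H3
  add 207.203.166.0/24 -> H3 at depth 24
  add 11.223.22.240/28 -> H0 at depth 28
  add 11.223.22.240/28 -> H2 at depth 28
  add 22.70.0.0/16 -> H1 at depth 16
  - 207.203.166.0/24 clear@24
  add 221.176.0.0/12 -> H0 at depth 12
  add 22.70.0.0/16 -> H2 at depth 16
  add 11.208.0.0/12 -> H4 at depth 12
  add 221.179.0.0/16 -> H1 at depth 16
  ? 221.179.0.74  path d0:H4→d1:-→d2:-→d3:-→d4:-→d5:-→d6:-→d7:-→d8:-→d9:-→d10:-→d11:-→d12:H0→d13:-→d14:-→d15:-→d16:H1→d17:-→d18:-→d19:-→d20:-  best=H1
  ? 221.177.245.16  path d0:H4→d1:-→d2:-→d3:-→d4:-→d5:-→d6:-→d7:-→d8:-→d9:-→d10:-→d11:-→d12:H0→d13:-→d14:-  best=H0
  add 0.0.0.0/0 -> H1 at depth 0
  add 11.223.22.240/28 -> H4 at depth 28
  ? 11.223.22.246  path d0:H1→d1:-→d2:-→d3:-→d4:-→d5:-→d6:-→d7:-→d8:-→d9:-→d10:-→d11:-→d12:H4→d13:-→d14:-→d15:-→d16:-→d17:-→d18:-→d19:-→d20:-→d21:-→d22:-→d23:-→d24:-→d25:-→d26:-→d27:-→d28:H4  best=H4
  add 11.223.22.254/32 -> H3 at depth 32
  add 22.64.0.0/12 -> H3 at depth 12
  add 207.203.0.0/16 -> H3 at depth 16
  add 22.0.0.0/8 -> H1 at depth 8
  add 11.216.0.0/13 -> H0 at depth 13
  ? 11.208.1.120  path d0:H1→d1:-→d2:-→d3:-→d4:-→d5:-→d6:-→d7:-→d8:-→d9:-→d10:-→d11:-→d12:H4  best=H4
  - 0.0.0.0/0 clear@0

== LOOKUPS ==
["H3","H1","H0","H4","H4"]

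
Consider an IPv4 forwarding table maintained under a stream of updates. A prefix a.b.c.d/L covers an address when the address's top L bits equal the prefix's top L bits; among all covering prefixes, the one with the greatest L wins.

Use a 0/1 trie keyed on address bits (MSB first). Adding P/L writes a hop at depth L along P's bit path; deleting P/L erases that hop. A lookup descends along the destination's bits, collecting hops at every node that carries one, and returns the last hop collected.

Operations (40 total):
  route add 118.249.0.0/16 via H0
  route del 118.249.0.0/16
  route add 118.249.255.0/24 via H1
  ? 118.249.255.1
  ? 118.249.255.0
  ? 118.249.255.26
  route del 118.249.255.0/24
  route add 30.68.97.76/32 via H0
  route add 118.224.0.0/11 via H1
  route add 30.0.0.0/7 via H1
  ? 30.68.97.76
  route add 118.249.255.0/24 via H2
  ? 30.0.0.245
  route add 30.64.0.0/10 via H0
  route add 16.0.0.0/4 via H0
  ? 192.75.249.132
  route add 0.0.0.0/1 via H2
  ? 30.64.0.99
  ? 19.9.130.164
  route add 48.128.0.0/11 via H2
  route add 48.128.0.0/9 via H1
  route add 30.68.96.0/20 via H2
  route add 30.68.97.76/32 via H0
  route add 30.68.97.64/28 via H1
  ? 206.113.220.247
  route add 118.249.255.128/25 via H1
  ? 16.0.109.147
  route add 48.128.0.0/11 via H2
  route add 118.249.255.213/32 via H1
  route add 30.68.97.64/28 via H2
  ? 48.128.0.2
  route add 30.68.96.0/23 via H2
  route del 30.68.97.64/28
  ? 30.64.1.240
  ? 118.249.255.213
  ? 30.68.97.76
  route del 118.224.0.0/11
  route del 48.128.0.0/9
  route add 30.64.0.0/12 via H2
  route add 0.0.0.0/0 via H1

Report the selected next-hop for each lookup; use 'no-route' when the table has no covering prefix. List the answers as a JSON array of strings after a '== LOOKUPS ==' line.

Apply in order:
  add 118.249.0.0/16 -> H0 at depth 16
  - 118.249.0.0/16 clear@16
  add 118.249.255.0/24 -> H1 at depth 24
  ? 118.249.255.1  path d0:-→d1:-→d2:-→d3:-→d4:-→d5:-→d6:-→d7:-→d8:-→d9:-→d10:-→d11:-→d12:-→d13:-→d14:-→d15:-→d16:-→d17:-→d18:-→d19:-→d20:-→d21:-→d22:-→d23:-→d24:H1  best=H1
  ? 118.249.255.0  path d0:-→d1:-→d2:-→d3:-→d4:-→d5:-→d6:-→d7:-→d8:-→d9:-→d10:-→d11:-→d12:-→d13:-→d14:-→d15:-→d16:-→d17:-→d18:-→d19:-→d20:-→d21:-→d22:-→d23:-→d24:H1  best=H1
  ? 118.249.255.26  path d0:-→d1:-→d2:-→d3:-→d4:-→d5:-→d6:-→d7:-→d8:-→d9:-→d10:-→d11:-→d12:-→d13:-→d14:-→d15:-→d16:-→d17:-→d18:-→d19:-→d20:-→d21:-→d22:-→d23:-→d24:H1  best=H1
  - 118.249.255.0/24 clear@24
  add 30.68.97.76/32 -> H0 at depth 32
  add 118.224.0.0/11 -> H1 at depth 11
  add 30.0.0.0/7 -> H1 at depth 7
  ? 30.68.97.76  path d0:-→d1:-→d2:-→d3:-→d4:-→d5:-→d6:-→d7:H1→d8:-→d9:-→d10:-→d11:-→d12:-→d13:-→d14:-→d15:-→d16:-→d17:-→d18:-→d19:-→d20:-→d21:-→d22:-→d23:-→d24:-→d25:-→d26:-→d27:-→d28:-→d29:-→d30:-→d31:-→d32:H0  best=H0
  add 118.249.255.0/24 -> H2 at depth 24
  ? 30.0.0.245  path d0:-→d1:-→d2:-→d3:-→d4:-→d5:-→d6:-→d7:H1→d8:-→d9:-  best=H1
  add 30.64.0.0/10 -> H0 at depth 10
  add 16.0.0.0/4 -> H0 at depth 4
  ? 192.75.249.132  path d0:-  best=no-route
  add 0.0.0.0/1 -> H2 at depth 1
  ? 30.64.0.99  path d0:-→d1:H2→d2:-→d3:-→d4:H0→d5:-→d6:-→d7:H1→d8:-→d9:-→d10:H0→d11:-→d12:-→d13:-  best=H0
  ? 19.9.130.164  path d0:-→d1:H2→d2:-→d3:-→d4:H0  best=H0
  add 48.128.0.0/11 -> H2 at depth 11
  add 48.128.0.0/9 -> H1 at depth 9
  add 30.68.96.0/20 -> H2 at depth 20
  add 30.68.97.76/32 -> H0 at depth 32
  add 30.68.97.64/28 -> H1 at depth 28
  ? 206.113.220.247  path d0:-  best=no-route
  add 118.249.255.128/25 -> H1 at depth 25
  ? 16.0.109.147  path d0:-→d1:H2→d2:-→d3:-→d4:H0  best=H0
  add 48.128.0.0/11 -> H2 at depth 11
  add 118.249.255.213/32 -> H1 at depth 32
  add 30.68.97.64/28 -> H2 at depth 28
  ? 48.128.0.2  path d0:-→d1:H2→d2:-→d3:-→d4:-→d5:-→d6:-→d7:-→d8:-→d9:H1→d10:-→d11:H2  best=H2
  add 30.68.96.0/23 -> H2 at depth 23
  - 30.68.97.64/28 clear@28
  ? 30.64.1.240  path d0:-→d1:H2→d2:-→d3:-→d4:H0→d5:-→d6:-→d7:H1→d8:-→d9:-→d10:H0→d11:-→d12:-→d13:-  best=H0
  ? 118.249.255.213  path d0:-→d1:H2→d2:-→d3:-→d4:-→d5:-→d6:-→d7:-→d8:-→d9:-→d10:-→d11:H1→d12:-→d13:-→d14:-→d15:-→d16:-→d17:-→d18:-→d19:-→d20:-→d21:-→d22:-→d23:-→d24:H2→d25:H1→d26:-→d27:-→d28:-→d29:-→d30:-→d31:-→d32:H1  best=H1
  ? 30.68.97.76  path d0:-→d1:H2→d2:-→d3:-→d4:H0→d5:-→d6:-→d7:H1→d8:-→d9:-→d10:H0→d11:-→d12:-→d13:-→d14:-→d15:-→d16:-→d17:-→d18:-→d19:-→d20:H2→d21:-→d22:-→d23:H2→d24:-→d25:-→d26:-→d27:-→d28:-→d29:-→d30:-→d31:-→d32:H0  best=H0
  - 118.224.0.0/11 clear@11
  - 48.128.0.0/9 clear@9
  add 30.64.0.0/12 -> H2 at depth 12
  add 0.0.0.0/0 -> H1 at depth 0

== LOOKUPS ==
["H1","H1","H1","H0","H1","no-route","H0","H0","no-route","H0","H2","H0","H1","H0"]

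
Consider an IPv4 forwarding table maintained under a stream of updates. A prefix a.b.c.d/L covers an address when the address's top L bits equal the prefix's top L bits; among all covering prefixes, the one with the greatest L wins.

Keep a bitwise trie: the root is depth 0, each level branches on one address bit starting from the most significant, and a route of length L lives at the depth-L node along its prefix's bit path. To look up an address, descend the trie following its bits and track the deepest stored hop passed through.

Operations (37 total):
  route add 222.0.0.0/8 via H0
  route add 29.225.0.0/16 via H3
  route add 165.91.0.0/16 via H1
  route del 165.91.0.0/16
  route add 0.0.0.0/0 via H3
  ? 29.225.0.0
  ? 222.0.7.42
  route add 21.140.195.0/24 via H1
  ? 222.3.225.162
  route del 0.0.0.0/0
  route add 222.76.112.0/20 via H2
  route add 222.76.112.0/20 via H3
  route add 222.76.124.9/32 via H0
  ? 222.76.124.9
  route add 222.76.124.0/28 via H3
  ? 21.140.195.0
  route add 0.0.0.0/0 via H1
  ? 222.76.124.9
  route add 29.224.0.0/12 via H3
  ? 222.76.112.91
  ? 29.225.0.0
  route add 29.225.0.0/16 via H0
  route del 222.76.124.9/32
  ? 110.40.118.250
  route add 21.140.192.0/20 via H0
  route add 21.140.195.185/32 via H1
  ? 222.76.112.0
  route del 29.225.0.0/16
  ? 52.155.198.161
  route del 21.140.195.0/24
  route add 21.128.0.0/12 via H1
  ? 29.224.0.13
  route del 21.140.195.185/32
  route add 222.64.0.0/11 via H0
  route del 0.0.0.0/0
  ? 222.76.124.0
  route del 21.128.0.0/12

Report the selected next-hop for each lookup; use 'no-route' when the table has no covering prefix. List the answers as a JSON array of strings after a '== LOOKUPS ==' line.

Process each operation:
  + 222.0.0.0/8 (H0) depth=8
  + 29.225.0.0/16 (H3) depth=16
  + 165.91.0.0/16 (H1) depth=16
  - 165.91.0.0/16 clear@16
  + 0.0.0.0/0 (H3) depth=0
  lookup 29.225.0.0: bits 0001110111100001 walk d0:H3→d1:-→d2:-→d3:-→d4:-→d5:-→d6:-→d7:-→d8:-→d9:-→d10:-→d11:-→d12:-→d13:-→d14:-→d15:-→d16:H3 -> H3
  lookup 222.0.7.42: bits 11011110 walk d0:H3→d1:-→d2:-→d3:-→d4:-→d5:-→d6:-→d7:-→d8:H0 -> H0
  + 21.140.195.0/24 (H1) depth=24
  lookup 222.3.225.162: bits 11011110 walk d0:H3→d1:-→d2:-→d3:-→d4:-→d5:-→d6:-→d7:-→d8:H0 -> H0
  - 0.0.0.0/0 clear@0
  + 222.76.112.0/20 (H2) depth=20
  + 222.76.112.0/20 (H3) depth=20
  + 222.76.124.9/32 (H0) depth=32
  lookup 222.76.124.9: bits 11011110010011000111110000001001 walk d0:-→d1:-→d2:-→d3:-→d4:-→d5:-→d6:-→d7:-→d8:H0→d9:-→d10:-→d11:-→d12:-→d13:-→d14:-→d15:-→d16:-→d17:-→d18:-→d19:-→d20:H3→d21:-→d22:-→d23:-→d24:-→d25:-→d26:-→d27:-→d28:-→d29:-→d30:-→d31:-→d32:H0 -> H0
  + 222.76.124.0/28 (H3) depth=28
  lookup 21.140.195.0: bits 000101011000110011000011 walk d0:-→d1:-→d2:-→d3:-→d4:-→d5:-→d6:-→d7:-→d8:-→d9:-→d10:-→d11:-→d12:-→d13:-→d14:-→d15:-→d16:-→d17:-→d18:-→d19:-→d20:-→d21:-→d22:-→d23:-→d24:H1 -> H1
  + 0.0.0.0/0 (H1) depth=0
  lookup 222.76.124.9: bits 11011110010011000111110000001001 walk d0:H1→d1:-→d2:-→d3:-→d4:-→d5:-→d6:-→d7:-→d8:H0→d9:-→d10:-→d11:-→d12:-→d13:-→d14:-→d15:-→d16:-→d17:-→d18:-→d19:-→d20:H3→d21:-→d22:-→d23:-→d24:-→d25:-→d26:-→d27:-→d28:H3→d29:-→d30:-→d31:-→d32:H0 -> H0
  + 29.224.0.0/12 (H3) depth=12
  lookup 222.76.112.91: bits 11011110010011000111 walk d0:H1→d1:-→d2:-→d3:-→d4:-→d5:-→d6:-→d7:-→d8:H0→d9:-→d10:-→d11:-→d12:-→d13:-→d14:-→d15:-→d16:-→d17:-→d18:-→d19:-→d20:H3 -> H3
  lookup 29.225.0.0: bits 0001110111100001 walk d0:H1→d1:-→d2:-→d3:-→d4:-→d5:-→d6:-→d7:-→d8:-→d9:-→d10:-→d11:-→d12:H3→d13:-→d14:-→d15:-→d16:H3 -> H3
  + 29.225.0.0/16 (H0) depth=16
  - 222.76.124.9/32 clear@32
  lookup 110.40.118.250: bits 0 walk d0:H1→d1:- -> H1
  + 21.140.192.0/20 (H0) depth=20
  + 21.140.195.185/32 (H1) depth=32
  lookup 222.76.112.0: bits 11011110010011000111 walk d0:H1→d1:-→d2:-→d3:-→d4:-→d5:-→d6:-→d7:-→d8:H0→d9:-→d10:-→d11:-→d12:-→d13:-→d14:-→d15:-→d16:-→d17:-→d18:-→d19:-→d20:H3 -> H3
  - 29.225.0.0/16 clear@16
  lookup 52.155.198.161: bits 00 walk d0:H1→d1:-→d2:- -> H1
  - 21.140.195.0/24 clear@24
  + 21.128.0.0/12 (H1) depth=12
  lookup 29.224.0.13: bits 000111011110000 walk d0:H1→d1:-→d2:-→d3:-→d4:-→d5:-→d6:-→d7:-→d8:-→d9:-→d10:-→d11:-→d12:H3→d13:-→d14:-→d15:- -> H3
  - 21.140.195.185/32 clear@32
  + 222.64.0.0/11 (H0) depth=11
  - 0.0.0.0/0 clear@0
  lookup 222.76.124.0: bits 1101111001001100011111000000 walk d0:-→d1:-→d2:-→d3:-→d4:-→d5:-→d6:-→d7:-→d8:H0→d9:-→d10:-→d11:H0→d12:-→d13:-→d14:-→d15:-→d16:-→d17:-→d18:-→d19:-→d20:H3→d21:-→d22:-→d23:-→d24:-→d25:-→d26:-→d27:-→d28:H3 -> H3
  - 21.128.0.0/12 clear@12

== LOOKUPS ==
["H3","H0","H0","H0","H1","H0","H3","H3","H1","H3","H1","H3","H3"]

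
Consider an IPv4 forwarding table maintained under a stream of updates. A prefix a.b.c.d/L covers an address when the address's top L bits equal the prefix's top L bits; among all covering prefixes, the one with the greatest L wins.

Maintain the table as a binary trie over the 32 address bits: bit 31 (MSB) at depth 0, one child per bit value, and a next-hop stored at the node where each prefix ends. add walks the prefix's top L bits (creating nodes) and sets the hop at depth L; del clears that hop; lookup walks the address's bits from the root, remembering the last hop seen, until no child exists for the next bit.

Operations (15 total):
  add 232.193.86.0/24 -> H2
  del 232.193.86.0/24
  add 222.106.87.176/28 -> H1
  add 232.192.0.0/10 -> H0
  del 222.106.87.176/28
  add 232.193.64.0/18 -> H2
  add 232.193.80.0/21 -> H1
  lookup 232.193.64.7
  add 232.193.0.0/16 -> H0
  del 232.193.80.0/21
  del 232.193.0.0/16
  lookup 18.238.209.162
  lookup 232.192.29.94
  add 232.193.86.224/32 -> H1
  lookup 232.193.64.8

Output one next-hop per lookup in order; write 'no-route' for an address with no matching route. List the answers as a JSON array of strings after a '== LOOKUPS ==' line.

Apply in order:
  + 232.193.86.0/24 (H2) depth=24
  del 232.193.86.0/24 (clear depth 24)
  + 222.106.87.176/28 (H1) depth=28
  + 232.192.0.0/10 (H0) depth=10
  del 222.106.87.176/28 (clear depth 28)
  + 232.193.64.0/18 (H2) depth=18
  + 232.193.80.0/21 (H1) depth=21
  lookup 232.193.64.7: bits 1110100011000001010 walk d0:-→d1:-→d2:-→d3:-→d4:-→d5:-→d6:-→d7:-→d8:-→d9:-→d10:H0→d11:-→d12:-→d13:-→d14:-→d15:-→d16:-→d17:-→d18:H2→d19:- -> H2
  + 232.193.0.0/16 (H0) depth=16
  del 232.193.80.0/21 (clear depth 21)
  del 232.193.0.0/16 (clear depth 16)
  lookup 18.238.209.162: bits ε walk d0:- -> no-route
  lookup 232.192.29.94: bits 111010001100000 walk d0:-→d1:-→d2:-→d3:-→d4:-→d5:-→d6:-→d7:-→d8:-→d9:-→d10:H0→d11:-→d12:-→d13:-→d14:-→d15:- -> H0
  + 232.193.86.224/32 (H1) depth=32
  lookup 232.193.64.8: bits 1110100011000001010 walk d0:-→d1:-→d2:-→d3:-→d4:-→d5:-→d6:-→d7:-→d8:-→d9:-→d10:H0→d11:-→d12:-→d13:-→d14:-→d15:-→d16:-→d17:-→d18:H2→d19:- -> H2

== LOOKUPS ==
["H2","no-route","H0","H2"]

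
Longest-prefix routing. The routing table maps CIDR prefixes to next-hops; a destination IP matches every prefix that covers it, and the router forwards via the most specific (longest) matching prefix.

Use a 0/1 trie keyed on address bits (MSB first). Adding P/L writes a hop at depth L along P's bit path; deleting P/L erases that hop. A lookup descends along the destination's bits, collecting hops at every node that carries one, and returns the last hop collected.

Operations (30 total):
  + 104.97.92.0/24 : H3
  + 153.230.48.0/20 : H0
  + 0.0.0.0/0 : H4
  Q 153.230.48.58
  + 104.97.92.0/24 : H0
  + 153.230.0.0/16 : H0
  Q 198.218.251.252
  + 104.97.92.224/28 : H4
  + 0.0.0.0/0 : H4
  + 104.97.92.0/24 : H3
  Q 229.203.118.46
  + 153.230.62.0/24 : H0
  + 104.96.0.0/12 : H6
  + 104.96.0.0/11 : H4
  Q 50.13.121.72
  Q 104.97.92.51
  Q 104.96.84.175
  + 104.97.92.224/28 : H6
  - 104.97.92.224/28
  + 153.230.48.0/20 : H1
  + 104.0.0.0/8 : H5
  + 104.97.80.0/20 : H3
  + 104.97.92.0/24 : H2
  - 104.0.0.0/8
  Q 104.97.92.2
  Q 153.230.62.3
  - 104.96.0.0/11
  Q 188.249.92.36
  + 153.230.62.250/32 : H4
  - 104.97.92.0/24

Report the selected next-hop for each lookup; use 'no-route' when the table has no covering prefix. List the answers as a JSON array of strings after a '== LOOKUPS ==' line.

Trace:
  add 104.97.92.0/24 -> H3 at depth 24
  add 153.230.48.0/20 -> H0 at depth 20
  add 0.0.0.0/0 -> H4 at depth 0
  lookup 153.230.48.58: bits 10011001111001100011 walk d0:H4→d1:-→d2:-→d3:-→d4:-→d5:-→d6:-→d7:-→d8:-→d9:-→d10:-→d11:-→d12:-→d13:-→d14:-→d15:-→d16:-→d17:-→d18:-→d19:-→d20:H0 -> H0
  add 104.97.92.0/24 -> H0 at depth 24
  add 153.230.0.0/16 -> H0 at depth 16
  lookup 198.218.251.252: bits 1 walk d0:H4→d1:- -> H4
  add 104.97.92.224/28 -> H4 at depth 28
  add 0.0.0.0/0 -> H4 at depth 0
  add 104.97.92.0/24 -> H3 at depth 24
  lookup 229.203.118.46: bits 1 walk d0:H4→d1:- -> H4
  add 153.230.62.0/24 -> H0 at depth 24
  add 104.96.0.0/12 -> H6 at depth 12
  add 104.96.0.0/11 -> H4 at depth 11
  lookup 50.13.121.72: bits 0 walk d0:H4→d1:- -> H4
  lookup 104.97.92.51: bits 011010000110000101011100 walk d0:H4→d1:-→d2:-→d3:-→d4:-→d5:-→d6:-→d7:-→d8:-→d9:-→d10:-→d11:H4→d12:H6→d13:-→d14:-→d15:-→d16:-→d17:-→d18:-→d19:-→d20:-→d21:-→d22:-→d23:-→d24:H3 -> H3
  lookup 104.96.84.175: bits 011010000110000 walk d0:H4→d1:-→d2:-→d3:-→d4:-→d5:-→d6:-→d7:-→d8:-→d9:-→d10:-→d11:H4→d12:H6→d13:-→d14:-→d15:- -> H6
  add 104.97.92.224/28 -> H6 at depth 28
  - 104.97.92.224/28 clear@28
  add 153.230.48.0/20 -> H1 at depth 20
  add 104.0.0.0/8 -> H5 at depth 8
  add 104.97.80.0/20 -> H3 at depth 20
  add 104.97.92.0/24 -> H2 at depth 24
  - 104.0.0.0/8 clear@8
  lookup 104.97.92.2: bits 011010000110000101011100 walk d0:H4→d1:-→d2:-→d3:-→d4:-→d5:-→d6:-→d7:-→d8:-→d9:-→d10:-→d11:H4→d12:H6→d13:-→d14:-→d15:-→d16:-→d17:-→d18:-→d19:-→d20:H3→d21:-→d22:-→d23:-→d24:H2 -> H2
  lookup 153.230.62.3: bits 100110011110011000111110 walk d0:H4→d1:-→d2:-→d3:-→d4:-→d5:-→d6:-→d7:-→d8:-→d9:-→d10:-→d11:-→d12:-→d13:-→d14:-→d15:-→d16:H0→d17:-→d18:-→d19:-→d20:H1→d21:-→d22:-→d23:-→d24:H0 -> H0
  - 104.96.0.0/11 clear@11
  lookup 188.249.92.36: bits 10 walk d0:H4→d1:-→d2:- -> H4
  add 153.230.62.250/32 -> H4 at depth 32
  - 104.97.92.0/24 clear@24

== LOOKUPS ==
["H0","H4","H4","H4","H3","H6","H2","H0","H4"]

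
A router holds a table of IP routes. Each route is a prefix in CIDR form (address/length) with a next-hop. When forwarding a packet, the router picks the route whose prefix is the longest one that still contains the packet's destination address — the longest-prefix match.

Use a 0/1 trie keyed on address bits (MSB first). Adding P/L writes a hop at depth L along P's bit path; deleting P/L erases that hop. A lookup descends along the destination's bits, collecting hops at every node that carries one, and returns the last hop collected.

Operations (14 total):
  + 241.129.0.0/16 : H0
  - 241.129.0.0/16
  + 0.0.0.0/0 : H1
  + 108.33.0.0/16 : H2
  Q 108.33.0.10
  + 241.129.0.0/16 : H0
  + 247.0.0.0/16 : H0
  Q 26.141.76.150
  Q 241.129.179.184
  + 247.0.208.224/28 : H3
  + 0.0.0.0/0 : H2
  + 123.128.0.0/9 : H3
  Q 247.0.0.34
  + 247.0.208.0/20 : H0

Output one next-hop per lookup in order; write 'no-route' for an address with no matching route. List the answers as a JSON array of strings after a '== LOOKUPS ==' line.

Apply in order:
  + 241.129.0.0/16 (H0) depth=16
  - 241.129.0.0/16 clear@16
  + 0.0.0.0/0 (H1) depth=0
  + 108.33.0.0/16 (H2) depth=16
  lookup 108.33.0.10: bits 0110110000100001 walk d0:H1→d1:-→d2:-→d3:-→d4:-→d5:-→d6:-→d7:-→d8:-→d9:-→d10:-→d11:-→d12:-→d13:-→d14:-→d15:-→d16:H2 -> H2
  + 241.129.0.0/16 (H0) depth=16
  + 247.0.0.0/16 (H0) depth=16
  lookup 26.141.76.150: bits 0 walk d0:H1→d1:- -> H1
  lookup 241.129.179.184: bits 1111000110000001 walk d0:H1→d1:-→d2:-→d3:-→d4:-→d5:-→d6:-→d7:-→d8:-→d9:-→d10:-→d11:-→d12:-→d13:-→d14:-→d15:-→d16:H0 -> H0
  + 247.0.208.224/28 (H3) depth=28
  + 0.0.0.0/0 (H2) depth=0
  + 123.128.0.0/9 (H3) depth=9
  lookup 247.0.0.34: bits 1111011100000000 walk d0:H2→d1:-→d2:-→d3:-→d4:-→d5:-→d6:-→d7:-→d8:-→d9:-→d10:-→d11:-→d12:-→d13:-→d14:-→d15:-→d16:H0 -> H0
  + 247.0.208.0/20 (H0) depth=20

== LOOKUPS ==
["H2","H1","H0","H0"]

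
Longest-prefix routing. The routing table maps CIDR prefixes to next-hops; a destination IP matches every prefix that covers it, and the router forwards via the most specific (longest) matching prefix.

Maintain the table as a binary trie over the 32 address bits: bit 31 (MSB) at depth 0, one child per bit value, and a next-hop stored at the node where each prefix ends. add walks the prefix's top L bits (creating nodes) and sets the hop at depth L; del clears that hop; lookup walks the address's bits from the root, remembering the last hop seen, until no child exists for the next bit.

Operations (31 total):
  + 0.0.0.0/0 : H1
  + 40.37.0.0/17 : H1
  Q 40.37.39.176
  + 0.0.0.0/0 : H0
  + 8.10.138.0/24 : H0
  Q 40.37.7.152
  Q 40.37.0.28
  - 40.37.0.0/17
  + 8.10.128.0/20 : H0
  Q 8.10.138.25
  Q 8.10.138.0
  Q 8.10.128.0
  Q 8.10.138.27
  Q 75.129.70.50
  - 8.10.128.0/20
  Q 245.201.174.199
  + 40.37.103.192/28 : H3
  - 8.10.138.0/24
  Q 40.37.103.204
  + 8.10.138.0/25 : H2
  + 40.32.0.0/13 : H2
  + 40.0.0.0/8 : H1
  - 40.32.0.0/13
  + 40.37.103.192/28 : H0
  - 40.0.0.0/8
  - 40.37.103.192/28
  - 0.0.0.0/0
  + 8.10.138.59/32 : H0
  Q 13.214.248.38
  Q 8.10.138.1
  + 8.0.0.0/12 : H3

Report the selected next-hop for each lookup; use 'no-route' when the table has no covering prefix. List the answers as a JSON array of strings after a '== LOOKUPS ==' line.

Apply in order:
  + 0.0.0.0/0 (H1) depth=0
  + 40.37.0.0/17 (H1) depth=17
  Q 40.37.39.176: descend 00101000001001010 ; hops seen [H1,H1] ; pick H1
  + 0.0.0.0/0 (H0) depth=0
  + 8.10.138.0/24 (H0) depth=24
  Q 40.37.7.152: descend 00101000001001010 ; hops seen [H0,H1] ; pick H1
  Q 40.37.0.28: descend 00101000001001010 ; hops seen [H0,H1] ; pick H1
  del 40.37.0.0/17 (clear depth 17)
  + 8.10.128.0/20 (H0) depth=20
  Q 8.10.138.25: descend 000010000000101010001010 ; hops seen [H0,H0,H0] ; pick H0
  Q 8.10.138.0: descend 000010000000101010001010 ; hops seen [H0,H0,H0] ; pick H0
  Q 8.10.128.0: descend 00001000000010101000 ; hops seen [H0,H0] ; pick H0
  Q 8.10.138.27: descend 000010000000101010001010 ; hops seen [H0,H0,H0] ; pick H0
  Q 75.129.70.50: descend 0 ; hops seen [H0] ; pick H0
  del 8.10.128.0/20 (clear depth 20)
  Q 245.201.174.199: descend ε ; hops seen [H0] ; pick H0
  + 40.37.103.192/28 (H3) depth=28
  del 8.10.138.0/24 (clear depth 24)
  Q 40.37.103.204: descend 0010100000100101011001111100 ; hops seen [H0,H3] ; pick H3
  + 8.10.138.0/25 (H2) depth=25
  + 40.32.0.0/13 (H2) depth=13
  + 40.0.0.0/8 (H1) depth=8
  del 40.32.0.0/13 (clear depth 13)
  + 40.37.103.192/28 (H0) depth=28
  del 40.0.0.0/8 (clear depth 8)
  del 40.37.103.192/28 (clear depth 28)
  del 0.0.0.0/0 (clear depth 0)
  + 8.10.138.59/32 (H0) depth=32
  Q 13.214.248.38: descend 00001 ; hops seen [∅] ; pick no-route
  Q 8.10.138.1: descend 00001000000010101000101000 ; hops seen [H2] ; pick H2
  + 8.0.0.0/12 (H3) depth=12

== LOOKUPS ==
["H1","H1","H1","H0","H0","H0","H0","H0","H0","H3","no-route","H2"]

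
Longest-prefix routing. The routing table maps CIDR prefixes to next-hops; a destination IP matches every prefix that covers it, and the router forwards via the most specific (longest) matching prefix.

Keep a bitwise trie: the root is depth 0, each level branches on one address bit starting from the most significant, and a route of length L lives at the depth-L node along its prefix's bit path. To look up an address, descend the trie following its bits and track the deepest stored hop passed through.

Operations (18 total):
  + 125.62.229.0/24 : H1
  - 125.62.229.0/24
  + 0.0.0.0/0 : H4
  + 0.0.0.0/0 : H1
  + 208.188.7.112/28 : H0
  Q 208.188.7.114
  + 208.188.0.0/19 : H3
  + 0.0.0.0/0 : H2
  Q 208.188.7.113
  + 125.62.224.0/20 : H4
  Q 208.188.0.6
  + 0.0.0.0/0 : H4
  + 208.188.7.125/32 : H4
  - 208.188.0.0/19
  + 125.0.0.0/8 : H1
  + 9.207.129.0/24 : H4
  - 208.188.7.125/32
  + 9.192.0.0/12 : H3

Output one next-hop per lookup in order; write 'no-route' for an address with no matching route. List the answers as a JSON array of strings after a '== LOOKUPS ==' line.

Apply in order:
  add 125.62.229.0/24 -> H1 at depth 24
  del 125.62.229.0/24 (clear depth 24)
  add 0.0.0.0/0 -> H4 at depth 0
  add 0.0.0.0/0 -> H1 at depth 0
  add 208.188.7.112/28 -> H0 at depth 28
  ? 208.188.7.114  path d0:H1→d1:-→d2:-→d3:-→d4:-→d5:-→d6:-→d7:-→d8:-→d9:-→d10:-→d11:-→d12:-→d13:-→d14:-→d15:-→d16:-→d17:-→d18:-→d19:-→d20:-→d21:-→d22:-→d23:-→d24:-→d25:-→d26:-→d27:-→d28:H0  best=H0
  add 208.188.0.0/19 -> H3 at depth 19
  add 0.0.0.0/0 -> H2 at depth 0
  ? 208.188.7.113  path d0:H2→d1:-→d2:-→d3:-→d4:-→d5:-→d6:-→d7:-→d8:-→d9:-→d10:-→d11:-→d12:-→d13:-→d14:-→d15:-→d16:-→d17:-→d18:-→d19:H3→d20:-→d21:-→d22:-→d23:-→d24:-→d25:-→d26:-→d27:-→d28:H0  best=H0
  add 125.62.224.0/20 -> H4 at depth 20
  ? 208.188.0.6  path d0:H2→d1:-→d2:-→d3:-→d4:-→d5:-→d6:-→d7:-→d8:-→d9:-→d10:-→d11:-→d12:-→d13:-→d14:-→d15:-→d16:-→d17:-→d18:-→d19:H3→d20:-→d21:-  best=H3
  add 0.0.0.0/0 -> H4 at depth 0
  add 208.188.7.125/32 -> H4 at depth 32
  del 208.188.0.0/19 (clear depth 19)
  add 125.0.0.0/8 -> H1 at depth 8
  add 9.207.129.0/24 -> H4 at depth 24
  del 208.188.7.125/32 (clear depth 32)
  add 9.192.0.0/12 -> H3 at depth 12

== LOOKUPS ==
["H0","H0","H3"]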